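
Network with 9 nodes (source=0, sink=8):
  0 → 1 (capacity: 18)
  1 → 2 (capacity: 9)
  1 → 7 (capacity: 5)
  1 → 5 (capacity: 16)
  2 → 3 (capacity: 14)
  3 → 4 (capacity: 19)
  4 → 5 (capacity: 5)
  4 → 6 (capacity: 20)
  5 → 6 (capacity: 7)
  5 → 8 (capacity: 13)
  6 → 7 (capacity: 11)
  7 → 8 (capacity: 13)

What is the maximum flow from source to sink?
Maximum flow = 18

Max flow: 18

Flow assignment:
  0 → 1: 18/18
  1 → 7: 5/5
  1 → 5: 13/16
  5 → 8: 13/13
  7 → 8: 5/13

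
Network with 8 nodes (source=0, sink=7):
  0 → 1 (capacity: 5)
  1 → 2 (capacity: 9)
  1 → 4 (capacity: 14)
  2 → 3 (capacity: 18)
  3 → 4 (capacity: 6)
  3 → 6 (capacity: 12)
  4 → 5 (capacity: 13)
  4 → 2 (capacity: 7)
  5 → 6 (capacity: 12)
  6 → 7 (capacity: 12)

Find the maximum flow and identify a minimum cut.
Max flow = 5, Min cut edges: (0,1)

Maximum flow: 5
Minimum cut: (0,1)
Partition: S = [0], T = [1, 2, 3, 4, 5, 6, 7]

Max-flow min-cut theorem verified: both equal 5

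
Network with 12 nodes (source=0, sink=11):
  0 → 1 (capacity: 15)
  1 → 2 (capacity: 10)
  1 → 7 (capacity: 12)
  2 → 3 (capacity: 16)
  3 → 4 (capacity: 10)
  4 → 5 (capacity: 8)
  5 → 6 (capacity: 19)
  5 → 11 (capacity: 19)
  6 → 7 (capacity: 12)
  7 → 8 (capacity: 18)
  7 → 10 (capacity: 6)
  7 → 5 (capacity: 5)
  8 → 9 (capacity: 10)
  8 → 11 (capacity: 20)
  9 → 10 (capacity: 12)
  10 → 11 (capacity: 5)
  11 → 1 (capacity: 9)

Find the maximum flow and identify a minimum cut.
Max flow = 15, Min cut edges: (0,1)

Maximum flow: 15
Minimum cut: (0,1)
Partition: S = [0], T = [1, 2, 3, 4, 5, 6, 7, 8, 9, 10, 11]

Max-flow min-cut theorem verified: both equal 15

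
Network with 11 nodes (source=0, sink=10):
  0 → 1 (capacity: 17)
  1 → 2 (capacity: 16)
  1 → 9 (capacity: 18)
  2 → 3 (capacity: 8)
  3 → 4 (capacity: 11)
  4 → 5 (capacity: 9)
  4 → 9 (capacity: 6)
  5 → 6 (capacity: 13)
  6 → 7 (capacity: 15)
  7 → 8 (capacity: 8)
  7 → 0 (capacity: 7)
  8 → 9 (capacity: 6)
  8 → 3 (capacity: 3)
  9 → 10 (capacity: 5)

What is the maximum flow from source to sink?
Maximum flow = 5

Max flow: 5

Flow assignment:
  0 → 1: 5/17
  1 → 9: 5/18
  9 → 10: 5/5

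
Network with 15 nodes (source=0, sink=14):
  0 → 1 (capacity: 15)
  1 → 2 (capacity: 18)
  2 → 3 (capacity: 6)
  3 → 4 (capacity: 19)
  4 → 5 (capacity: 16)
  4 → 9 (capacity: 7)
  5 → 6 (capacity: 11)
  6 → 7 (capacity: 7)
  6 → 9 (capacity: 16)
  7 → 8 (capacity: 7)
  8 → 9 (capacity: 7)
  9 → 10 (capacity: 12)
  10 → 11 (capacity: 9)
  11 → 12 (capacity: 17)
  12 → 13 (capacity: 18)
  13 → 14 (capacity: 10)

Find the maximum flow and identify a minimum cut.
Max flow = 6, Min cut edges: (2,3)

Maximum flow: 6
Minimum cut: (2,3)
Partition: S = [0, 1, 2], T = [3, 4, 5, 6, 7, 8, 9, 10, 11, 12, 13, 14]

Max-flow min-cut theorem verified: both equal 6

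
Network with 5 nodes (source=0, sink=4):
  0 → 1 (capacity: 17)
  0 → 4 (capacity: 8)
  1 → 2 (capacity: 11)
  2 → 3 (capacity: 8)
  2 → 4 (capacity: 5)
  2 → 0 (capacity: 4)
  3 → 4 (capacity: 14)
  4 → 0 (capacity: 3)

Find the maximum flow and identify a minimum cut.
Max flow = 19, Min cut edges: (0,4), (1,2)

Maximum flow: 19
Minimum cut: (0,4), (1,2)
Partition: S = [0, 1], T = [2, 3, 4]

Max-flow min-cut theorem verified: both equal 19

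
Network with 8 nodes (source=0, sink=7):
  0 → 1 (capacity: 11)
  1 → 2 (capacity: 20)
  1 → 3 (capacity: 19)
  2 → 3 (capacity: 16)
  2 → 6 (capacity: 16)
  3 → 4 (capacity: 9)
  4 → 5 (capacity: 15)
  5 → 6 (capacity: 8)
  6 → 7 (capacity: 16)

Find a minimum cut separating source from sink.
Min cut value = 11, edges: (0,1)

Min cut value: 11
Partition: S = [0], T = [1, 2, 3, 4, 5, 6, 7]
Cut edges: (0,1)

By max-flow min-cut theorem, max flow = min cut = 11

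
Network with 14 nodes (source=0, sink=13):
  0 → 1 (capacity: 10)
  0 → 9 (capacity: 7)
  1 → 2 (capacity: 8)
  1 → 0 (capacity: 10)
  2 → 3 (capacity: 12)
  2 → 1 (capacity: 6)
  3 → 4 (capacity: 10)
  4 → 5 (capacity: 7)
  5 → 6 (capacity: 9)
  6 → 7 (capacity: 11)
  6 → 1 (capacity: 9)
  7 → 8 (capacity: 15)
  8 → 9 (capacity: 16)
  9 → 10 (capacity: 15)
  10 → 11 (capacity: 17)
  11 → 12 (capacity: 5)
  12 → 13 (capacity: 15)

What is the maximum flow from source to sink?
Maximum flow = 5

Max flow: 5

Flow assignment:
  0 → 1: 5/10
  1 → 2: 7/8
  2 → 3: 7/12
  3 → 4: 7/10
  4 → 5: 7/7
  5 → 6: 7/9
  6 → 7: 5/11
  6 → 1: 2/9
  7 → 8: 5/15
  8 → 9: 5/16
  9 → 10: 5/15
  10 → 11: 5/17
  11 → 12: 5/5
  12 → 13: 5/15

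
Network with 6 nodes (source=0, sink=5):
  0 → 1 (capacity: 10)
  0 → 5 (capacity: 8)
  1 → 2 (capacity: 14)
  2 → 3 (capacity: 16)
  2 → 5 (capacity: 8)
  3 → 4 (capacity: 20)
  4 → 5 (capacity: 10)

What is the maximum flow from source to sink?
Maximum flow = 18

Max flow: 18

Flow assignment:
  0 → 1: 10/10
  0 → 5: 8/8
  1 → 2: 10/14
  2 → 3: 2/16
  2 → 5: 8/8
  3 → 4: 2/20
  4 → 5: 2/10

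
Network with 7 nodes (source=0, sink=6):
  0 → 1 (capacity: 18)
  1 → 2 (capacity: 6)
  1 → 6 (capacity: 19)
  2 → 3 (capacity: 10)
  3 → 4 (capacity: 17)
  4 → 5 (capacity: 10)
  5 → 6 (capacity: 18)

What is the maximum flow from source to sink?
Maximum flow = 18

Max flow: 18

Flow assignment:
  0 → 1: 18/18
  1 → 6: 18/19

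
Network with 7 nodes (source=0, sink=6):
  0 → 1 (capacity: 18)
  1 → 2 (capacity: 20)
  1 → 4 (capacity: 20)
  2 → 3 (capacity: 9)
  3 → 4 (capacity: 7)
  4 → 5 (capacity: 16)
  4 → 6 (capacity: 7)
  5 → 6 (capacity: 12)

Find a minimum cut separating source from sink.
Min cut value = 18, edges: (0,1)

Min cut value: 18
Partition: S = [0], T = [1, 2, 3, 4, 5, 6]
Cut edges: (0,1)

By max-flow min-cut theorem, max flow = min cut = 18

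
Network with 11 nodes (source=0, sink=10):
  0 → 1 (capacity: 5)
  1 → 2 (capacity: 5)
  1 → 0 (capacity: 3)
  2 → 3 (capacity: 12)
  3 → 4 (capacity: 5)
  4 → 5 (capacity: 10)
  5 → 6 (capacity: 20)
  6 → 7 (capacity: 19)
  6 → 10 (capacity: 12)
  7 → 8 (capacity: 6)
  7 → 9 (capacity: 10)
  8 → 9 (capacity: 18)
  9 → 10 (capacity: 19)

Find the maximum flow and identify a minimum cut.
Max flow = 5, Min cut edges: (3,4)

Maximum flow: 5
Minimum cut: (3,4)
Partition: S = [0, 1, 2, 3], T = [4, 5, 6, 7, 8, 9, 10]

Max-flow min-cut theorem verified: both equal 5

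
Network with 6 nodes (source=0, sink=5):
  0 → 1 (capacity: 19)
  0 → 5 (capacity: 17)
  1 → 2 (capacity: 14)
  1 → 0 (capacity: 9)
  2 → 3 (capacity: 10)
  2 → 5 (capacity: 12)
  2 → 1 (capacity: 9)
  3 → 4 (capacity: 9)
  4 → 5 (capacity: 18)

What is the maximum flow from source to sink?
Maximum flow = 31

Max flow: 31

Flow assignment:
  0 → 1: 14/19
  0 → 5: 17/17
  1 → 2: 14/14
  2 → 3: 2/10
  2 → 5: 12/12
  3 → 4: 2/9
  4 → 5: 2/18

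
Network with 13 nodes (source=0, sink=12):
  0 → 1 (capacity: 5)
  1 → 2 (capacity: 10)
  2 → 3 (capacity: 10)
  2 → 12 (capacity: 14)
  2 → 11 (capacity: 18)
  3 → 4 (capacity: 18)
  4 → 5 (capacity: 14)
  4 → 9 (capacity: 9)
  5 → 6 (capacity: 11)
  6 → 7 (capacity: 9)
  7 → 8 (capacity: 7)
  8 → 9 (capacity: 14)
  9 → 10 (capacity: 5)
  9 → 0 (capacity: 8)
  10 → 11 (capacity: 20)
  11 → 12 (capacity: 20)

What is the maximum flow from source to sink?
Maximum flow = 5

Max flow: 5

Flow assignment:
  0 → 1: 5/5
  1 → 2: 5/10
  2 → 12: 5/14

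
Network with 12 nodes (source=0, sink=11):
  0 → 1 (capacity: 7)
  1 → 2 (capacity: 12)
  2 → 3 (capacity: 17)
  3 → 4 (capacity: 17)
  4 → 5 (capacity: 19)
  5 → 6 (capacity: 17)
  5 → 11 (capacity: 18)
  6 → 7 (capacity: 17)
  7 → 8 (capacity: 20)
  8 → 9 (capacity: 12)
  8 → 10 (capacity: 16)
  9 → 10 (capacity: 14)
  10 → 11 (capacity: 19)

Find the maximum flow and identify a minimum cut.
Max flow = 7, Min cut edges: (0,1)

Maximum flow: 7
Minimum cut: (0,1)
Partition: S = [0], T = [1, 2, 3, 4, 5, 6, 7, 8, 9, 10, 11]

Max-flow min-cut theorem verified: both equal 7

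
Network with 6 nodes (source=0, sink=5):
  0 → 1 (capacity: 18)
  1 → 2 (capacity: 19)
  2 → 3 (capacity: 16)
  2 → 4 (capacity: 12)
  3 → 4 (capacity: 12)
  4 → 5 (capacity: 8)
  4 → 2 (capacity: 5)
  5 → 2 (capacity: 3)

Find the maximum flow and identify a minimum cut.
Max flow = 8, Min cut edges: (4,5)

Maximum flow: 8
Minimum cut: (4,5)
Partition: S = [0, 1, 2, 3, 4], T = [5]

Max-flow min-cut theorem verified: both equal 8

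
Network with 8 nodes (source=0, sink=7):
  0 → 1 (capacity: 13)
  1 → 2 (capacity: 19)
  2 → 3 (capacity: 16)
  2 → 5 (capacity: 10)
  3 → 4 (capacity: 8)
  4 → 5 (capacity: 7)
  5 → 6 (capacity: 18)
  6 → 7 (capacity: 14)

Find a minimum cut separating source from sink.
Min cut value = 13, edges: (0,1)

Min cut value: 13
Partition: S = [0], T = [1, 2, 3, 4, 5, 6, 7]
Cut edges: (0,1)

By max-flow min-cut theorem, max flow = min cut = 13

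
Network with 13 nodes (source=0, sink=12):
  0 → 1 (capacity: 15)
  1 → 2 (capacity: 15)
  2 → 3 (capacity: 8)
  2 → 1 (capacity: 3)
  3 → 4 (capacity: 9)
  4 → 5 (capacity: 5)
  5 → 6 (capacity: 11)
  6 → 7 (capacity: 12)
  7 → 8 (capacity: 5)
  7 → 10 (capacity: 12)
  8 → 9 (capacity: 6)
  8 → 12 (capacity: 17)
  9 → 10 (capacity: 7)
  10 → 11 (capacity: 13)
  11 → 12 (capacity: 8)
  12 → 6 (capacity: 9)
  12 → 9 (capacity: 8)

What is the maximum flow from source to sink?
Maximum flow = 5

Max flow: 5

Flow assignment:
  0 → 1: 5/15
  1 → 2: 5/15
  2 → 3: 5/8
  3 → 4: 5/9
  4 → 5: 5/5
  5 → 6: 5/11
  6 → 7: 5/12
  7 → 8: 5/5
  8 → 12: 5/17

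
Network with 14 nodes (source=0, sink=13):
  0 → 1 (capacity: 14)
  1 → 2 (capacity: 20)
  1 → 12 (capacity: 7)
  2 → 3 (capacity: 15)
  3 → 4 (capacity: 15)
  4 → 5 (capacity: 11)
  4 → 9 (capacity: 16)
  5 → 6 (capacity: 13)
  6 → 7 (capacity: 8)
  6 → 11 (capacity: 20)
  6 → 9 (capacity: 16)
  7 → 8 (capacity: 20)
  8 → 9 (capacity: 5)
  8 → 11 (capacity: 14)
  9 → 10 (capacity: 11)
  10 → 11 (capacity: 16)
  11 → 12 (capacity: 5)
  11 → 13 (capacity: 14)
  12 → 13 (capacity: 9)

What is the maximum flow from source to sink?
Maximum flow = 14

Max flow: 14

Flow assignment:
  0 → 1: 14/14
  1 → 2: 7/20
  1 → 12: 7/7
  2 → 3: 7/15
  3 → 4: 7/15
  4 → 5: 7/11
  5 → 6: 7/13
  6 → 11: 7/20
  11 → 13: 7/14
  12 → 13: 7/9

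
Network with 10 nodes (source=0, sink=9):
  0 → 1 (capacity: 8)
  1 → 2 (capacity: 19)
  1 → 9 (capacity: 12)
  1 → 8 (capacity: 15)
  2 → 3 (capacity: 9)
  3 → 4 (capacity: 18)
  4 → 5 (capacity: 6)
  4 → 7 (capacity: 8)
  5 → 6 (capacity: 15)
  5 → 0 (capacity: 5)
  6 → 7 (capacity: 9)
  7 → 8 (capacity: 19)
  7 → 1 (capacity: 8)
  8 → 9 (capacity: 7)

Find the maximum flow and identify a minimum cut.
Max flow = 8, Min cut edges: (0,1)

Maximum flow: 8
Minimum cut: (0,1)
Partition: S = [0], T = [1, 2, 3, 4, 5, 6, 7, 8, 9]

Max-flow min-cut theorem verified: both equal 8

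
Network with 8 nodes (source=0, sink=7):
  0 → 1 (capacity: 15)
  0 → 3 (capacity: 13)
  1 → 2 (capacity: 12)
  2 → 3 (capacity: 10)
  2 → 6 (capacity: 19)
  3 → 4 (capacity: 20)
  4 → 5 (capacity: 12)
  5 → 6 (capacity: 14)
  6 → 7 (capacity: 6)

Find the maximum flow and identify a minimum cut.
Max flow = 6, Min cut edges: (6,7)

Maximum flow: 6
Minimum cut: (6,7)
Partition: S = [0, 1, 2, 3, 4, 5, 6], T = [7]

Max-flow min-cut theorem verified: both equal 6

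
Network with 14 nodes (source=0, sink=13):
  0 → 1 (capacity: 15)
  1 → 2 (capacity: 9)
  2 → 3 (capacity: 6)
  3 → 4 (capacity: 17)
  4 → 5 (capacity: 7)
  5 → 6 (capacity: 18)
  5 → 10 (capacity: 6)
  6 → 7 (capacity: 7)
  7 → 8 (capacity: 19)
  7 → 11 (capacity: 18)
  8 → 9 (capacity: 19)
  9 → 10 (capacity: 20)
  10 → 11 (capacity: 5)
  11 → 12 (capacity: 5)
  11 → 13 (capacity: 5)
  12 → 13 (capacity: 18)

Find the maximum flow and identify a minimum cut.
Max flow = 6, Min cut edges: (2,3)

Maximum flow: 6
Minimum cut: (2,3)
Partition: S = [0, 1, 2], T = [3, 4, 5, 6, 7, 8, 9, 10, 11, 12, 13]

Max-flow min-cut theorem verified: both equal 6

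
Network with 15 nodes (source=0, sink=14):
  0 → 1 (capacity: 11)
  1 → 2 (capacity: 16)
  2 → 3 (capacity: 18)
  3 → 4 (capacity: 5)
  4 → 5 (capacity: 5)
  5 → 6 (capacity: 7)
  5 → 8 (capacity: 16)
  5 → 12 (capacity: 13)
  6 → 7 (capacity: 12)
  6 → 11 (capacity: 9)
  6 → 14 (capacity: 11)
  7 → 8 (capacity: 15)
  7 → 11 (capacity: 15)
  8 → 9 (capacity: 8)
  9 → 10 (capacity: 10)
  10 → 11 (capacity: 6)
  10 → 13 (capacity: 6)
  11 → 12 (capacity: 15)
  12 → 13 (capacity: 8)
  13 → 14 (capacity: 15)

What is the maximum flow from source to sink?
Maximum flow = 5

Max flow: 5

Flow assignment:
  0 → 1: 5/11
  1 → 2: 5/16
  2 → 3: 5/18
  3 → 4: 5/5
  4 → 5: 5/5
  5 → 6: 5/7
  6 → 14: 5/11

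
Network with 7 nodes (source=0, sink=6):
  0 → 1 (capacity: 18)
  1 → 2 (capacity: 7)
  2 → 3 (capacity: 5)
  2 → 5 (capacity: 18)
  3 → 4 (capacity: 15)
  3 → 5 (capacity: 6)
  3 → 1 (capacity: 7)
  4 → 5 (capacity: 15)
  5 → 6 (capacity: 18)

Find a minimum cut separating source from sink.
Min cut value = 7, edges: (1,2)

Min cut value: 7
Partition: S = [0, 1], T = [2, 3, 4, 5, 6]
Cut edges: (1,2)

By max-flow min-cut theorem, max flow = min cut = 7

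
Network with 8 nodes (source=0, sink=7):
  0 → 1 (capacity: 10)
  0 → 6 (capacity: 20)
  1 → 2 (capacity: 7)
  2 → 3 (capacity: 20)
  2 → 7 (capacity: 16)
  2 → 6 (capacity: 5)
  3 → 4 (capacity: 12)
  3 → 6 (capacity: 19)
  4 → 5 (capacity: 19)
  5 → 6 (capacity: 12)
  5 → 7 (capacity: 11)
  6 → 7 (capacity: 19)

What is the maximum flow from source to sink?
Maximum flow = 26

Max flow: 26

Flow assignment:
  0 → 1: 7/10
  0 → 6: 19/20
  1 → 2: 7/7
  2 → 7: 7/16
  6 → 7: 19/19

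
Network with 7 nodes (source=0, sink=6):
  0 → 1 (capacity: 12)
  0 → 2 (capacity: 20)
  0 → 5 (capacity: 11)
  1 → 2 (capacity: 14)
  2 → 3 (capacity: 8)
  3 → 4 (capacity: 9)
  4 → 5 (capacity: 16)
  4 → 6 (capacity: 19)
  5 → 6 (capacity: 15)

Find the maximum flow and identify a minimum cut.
Max flow = 19, Min cut edges: (0,5), (2,3)

Maximum flow: 19
Minimum cut: (0,5), (2,3)
Partition: S = [0, 1, 2], T = [3, 4, 5, 6]

Max-flow min-cut theorem verified: both equal 19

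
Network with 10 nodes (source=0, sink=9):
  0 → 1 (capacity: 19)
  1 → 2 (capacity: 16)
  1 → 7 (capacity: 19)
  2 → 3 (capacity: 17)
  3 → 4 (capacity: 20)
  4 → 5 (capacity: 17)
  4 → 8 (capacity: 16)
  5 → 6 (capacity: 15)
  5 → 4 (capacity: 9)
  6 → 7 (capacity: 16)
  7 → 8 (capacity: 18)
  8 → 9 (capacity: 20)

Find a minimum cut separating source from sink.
Min cut value = 19, edges: (0,1)

Min cut value: 19
Partition: S = [0], T = [1, 2, 3, 4, 5, 6, 7, 8, 9]
Cut edges: (0,1)

By max-flow min-cut theorem, max flow = min cut = 19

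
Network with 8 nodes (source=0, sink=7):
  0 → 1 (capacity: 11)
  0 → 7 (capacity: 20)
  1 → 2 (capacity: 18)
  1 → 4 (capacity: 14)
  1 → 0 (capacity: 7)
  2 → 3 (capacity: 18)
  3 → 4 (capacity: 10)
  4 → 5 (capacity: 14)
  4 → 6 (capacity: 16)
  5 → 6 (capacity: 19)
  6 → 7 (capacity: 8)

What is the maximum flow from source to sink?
Maximum flow = 28

Max flow: 28

Flow assignment:
  0 → 1: 8/11
  0 → 7: 20/20
  1 → 4: 8/14
  4 → 6: 8/16
  6 → 7: 8/8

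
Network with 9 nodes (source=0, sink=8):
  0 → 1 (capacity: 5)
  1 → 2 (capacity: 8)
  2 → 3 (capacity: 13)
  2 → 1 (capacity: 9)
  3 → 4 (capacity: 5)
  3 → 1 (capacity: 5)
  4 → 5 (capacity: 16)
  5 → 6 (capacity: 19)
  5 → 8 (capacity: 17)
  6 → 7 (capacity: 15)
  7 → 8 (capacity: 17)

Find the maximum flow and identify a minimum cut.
Max flow = 5, Min cut edges: (3,4)

Maximum flow: 5
Minimum cut: (3,4)
Partition: S = [0, 1, 2, 3], T = [4, 5, 6, 7, 8]

Max-flow min-cut theorem verified: both equal 5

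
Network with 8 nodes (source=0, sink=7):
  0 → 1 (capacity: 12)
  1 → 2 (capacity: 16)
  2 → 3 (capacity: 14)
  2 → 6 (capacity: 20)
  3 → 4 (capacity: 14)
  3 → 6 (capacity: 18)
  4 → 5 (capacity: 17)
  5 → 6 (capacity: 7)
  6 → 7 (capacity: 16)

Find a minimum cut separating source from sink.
Min cut value = 12, edges: (0,1)

Min cut value: 12
Partition: S = [0], T = [1, 2, 3, 4, 5, 6, 7]
Cut edges: (0,1)

By max-flow min-cut theorem, max flow = min cut = 12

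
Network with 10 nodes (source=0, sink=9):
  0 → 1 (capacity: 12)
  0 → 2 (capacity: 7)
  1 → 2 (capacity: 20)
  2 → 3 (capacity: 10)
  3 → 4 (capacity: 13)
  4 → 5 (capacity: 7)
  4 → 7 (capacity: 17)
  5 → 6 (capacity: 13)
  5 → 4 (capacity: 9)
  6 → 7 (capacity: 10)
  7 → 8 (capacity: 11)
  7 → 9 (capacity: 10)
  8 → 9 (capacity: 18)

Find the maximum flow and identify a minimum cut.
Max flow = 10, Min cut edges: (2,3)

Maximum flow: 10
Minimum cut: (2,3)
Partition: S = [0, 1, 2], T = [3, 4, 5, 6, 7, 8, 9]

Max-flow min-cut theorem verified: both equal 10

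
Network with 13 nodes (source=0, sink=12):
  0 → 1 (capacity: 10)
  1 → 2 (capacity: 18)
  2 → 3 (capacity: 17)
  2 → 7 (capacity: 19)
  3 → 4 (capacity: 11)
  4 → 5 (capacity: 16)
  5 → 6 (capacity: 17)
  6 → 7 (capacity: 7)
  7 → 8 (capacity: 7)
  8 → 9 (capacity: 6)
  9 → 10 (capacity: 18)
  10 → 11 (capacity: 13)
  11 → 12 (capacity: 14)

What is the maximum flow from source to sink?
Maximum flow = 6

Max flow: 6

Flow assignment:
  0 → 1: 6/10
  1 → 2: 6/18
  2 → 7: 6/19
  7 → 8: 6/7
  8 → 9: 6/6
  9 → 10: 6/18
  10 → 11: 6/13
  11 → 12: 6/14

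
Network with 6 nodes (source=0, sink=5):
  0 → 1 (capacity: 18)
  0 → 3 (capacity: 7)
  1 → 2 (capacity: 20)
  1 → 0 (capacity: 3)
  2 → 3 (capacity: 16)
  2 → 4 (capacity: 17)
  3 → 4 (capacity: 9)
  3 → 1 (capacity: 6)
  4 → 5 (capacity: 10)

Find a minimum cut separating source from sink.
Min cut value = 10, edges: (4,5)

Min cut value: 10
Partition: S = [0, 1, 2, 3, 4], T = [5]
Cut edges: (4,5)

By max-flow min-cut theorem, max flow = min cut = 10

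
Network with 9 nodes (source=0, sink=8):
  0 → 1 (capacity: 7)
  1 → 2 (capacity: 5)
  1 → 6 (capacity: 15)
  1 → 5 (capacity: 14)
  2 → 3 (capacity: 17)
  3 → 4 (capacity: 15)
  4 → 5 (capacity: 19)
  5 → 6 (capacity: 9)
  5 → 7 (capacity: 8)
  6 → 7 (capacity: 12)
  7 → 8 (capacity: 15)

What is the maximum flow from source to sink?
Maximum flow = 7

Max flow: 7

Flow assignment:
  0 → 1: 7/7
  1 → 6: 7/15
  6 → 7: 7/12
  7 → 8: 7/15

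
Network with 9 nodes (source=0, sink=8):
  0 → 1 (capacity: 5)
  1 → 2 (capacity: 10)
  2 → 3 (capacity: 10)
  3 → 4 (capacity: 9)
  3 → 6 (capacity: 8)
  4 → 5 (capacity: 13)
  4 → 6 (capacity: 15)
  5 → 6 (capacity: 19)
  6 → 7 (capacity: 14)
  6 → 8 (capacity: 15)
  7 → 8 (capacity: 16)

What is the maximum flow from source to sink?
Maximum flow = 5

Max flow: 5

Flow assignment:
  0 → 1: 5/5
  1 → 2: 5/10
  2 → 3: 5/10
  3 → 6: 5/8
  6 → 8: 5/15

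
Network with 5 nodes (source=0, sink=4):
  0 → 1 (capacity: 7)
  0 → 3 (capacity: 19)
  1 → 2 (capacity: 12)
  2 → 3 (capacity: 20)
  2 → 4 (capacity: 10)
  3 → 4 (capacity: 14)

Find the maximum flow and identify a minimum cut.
Max flow = 21, Min cut edges: (0,1), (3,4)

Maximum flow: 21
Minimum cut: (0,1), (3,4)
Partition: S = [0, 3], T = [1, 2, 4]

Max-flow min-cut theorem verified: both equal 21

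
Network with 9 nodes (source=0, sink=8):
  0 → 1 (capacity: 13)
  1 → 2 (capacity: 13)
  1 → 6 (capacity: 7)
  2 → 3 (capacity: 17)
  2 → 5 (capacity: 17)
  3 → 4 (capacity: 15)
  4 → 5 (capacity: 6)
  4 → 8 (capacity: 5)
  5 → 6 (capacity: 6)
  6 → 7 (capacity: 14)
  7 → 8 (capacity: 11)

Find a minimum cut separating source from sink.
Min cut value = 13, edges: (0,1)

Min cut value: 13
Partition: S = [0], T = [1, 2, 3, 4, 5, 6, 7, 8]
Cut edges: (0,1)

By max-flow min-cut theorem, max flow = min cut = 13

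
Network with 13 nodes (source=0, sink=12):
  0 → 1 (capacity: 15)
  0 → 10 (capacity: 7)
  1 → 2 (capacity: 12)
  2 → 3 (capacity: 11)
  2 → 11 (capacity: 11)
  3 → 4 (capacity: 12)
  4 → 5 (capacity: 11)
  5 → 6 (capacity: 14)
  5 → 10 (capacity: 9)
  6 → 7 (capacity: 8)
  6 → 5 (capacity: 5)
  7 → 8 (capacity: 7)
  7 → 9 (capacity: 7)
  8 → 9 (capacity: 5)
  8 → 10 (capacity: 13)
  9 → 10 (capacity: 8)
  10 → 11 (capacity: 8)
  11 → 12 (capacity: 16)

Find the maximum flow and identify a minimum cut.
Max flow = 16, Min cut edges: (11,12)

Maximum flow: 16
Minimum cut: (11,12)
Partition: S = [0, 1, 2, 3, 4, 5, 6, 7, 8, 9, 10, 11], T = [12]

Max-flow min-cut theorem verified: both equal 16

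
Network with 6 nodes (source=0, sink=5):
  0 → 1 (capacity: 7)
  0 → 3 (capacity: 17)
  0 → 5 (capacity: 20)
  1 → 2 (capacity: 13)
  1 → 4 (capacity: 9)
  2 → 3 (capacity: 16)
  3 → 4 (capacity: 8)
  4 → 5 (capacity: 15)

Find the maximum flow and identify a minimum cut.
Max flow = 35, Min cut edges: (0,5), (4,5)

Maximum flow: 35
Minimum cut: (0,5), (4,5)
Partition: S = [0, 1, 2, 3, 4], T = [5]

Max-flow min-cut theorem verified: both equal 35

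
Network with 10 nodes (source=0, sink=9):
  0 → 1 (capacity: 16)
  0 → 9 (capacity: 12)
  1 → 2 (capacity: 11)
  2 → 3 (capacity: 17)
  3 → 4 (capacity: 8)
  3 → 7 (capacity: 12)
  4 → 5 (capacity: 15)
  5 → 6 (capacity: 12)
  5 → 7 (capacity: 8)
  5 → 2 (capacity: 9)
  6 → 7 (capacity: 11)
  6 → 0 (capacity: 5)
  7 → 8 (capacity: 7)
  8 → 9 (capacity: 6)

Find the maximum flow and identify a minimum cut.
Max flow = 18, Min cut edges: (0,9), (8,9)

Maximum flow: 18
Minimum cut: (0,9), (8,9)
Partition: S = [0, 1, 2, 3, 4, 5, 6, 7, 8], T = [9]

Max-flow min-cut theorem verified: both equal 18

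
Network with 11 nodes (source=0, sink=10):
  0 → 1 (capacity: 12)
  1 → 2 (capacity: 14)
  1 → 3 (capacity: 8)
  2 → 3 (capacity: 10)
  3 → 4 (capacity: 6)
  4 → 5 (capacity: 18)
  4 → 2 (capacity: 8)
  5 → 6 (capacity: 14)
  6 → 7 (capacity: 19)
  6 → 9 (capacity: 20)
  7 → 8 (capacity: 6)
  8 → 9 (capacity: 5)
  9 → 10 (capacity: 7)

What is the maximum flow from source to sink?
Maximum flow = 6

Max flow: 6

Flow assignment:
  0 → 1: 6/12
  1 → 3: 6/8
  3 → 4: 6/6
  4 → 5: 6/18
  5 → 6: 6/14
  6 → 9: 6/20
  9 → 10: 6/7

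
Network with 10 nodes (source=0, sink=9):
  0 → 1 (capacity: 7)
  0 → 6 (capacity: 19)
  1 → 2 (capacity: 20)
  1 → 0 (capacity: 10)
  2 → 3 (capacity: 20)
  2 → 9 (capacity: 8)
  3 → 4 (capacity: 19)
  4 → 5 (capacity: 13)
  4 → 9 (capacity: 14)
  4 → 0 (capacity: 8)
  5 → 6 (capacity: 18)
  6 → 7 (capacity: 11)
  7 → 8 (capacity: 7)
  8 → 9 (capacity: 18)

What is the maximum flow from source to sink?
Maximum flow = 14

Max flow: 14

Flow assignment:
  0 → 1: 7/7
  0 → 6: 7/19
  1 → 2: 7/20
  2 → 9: 7/8
  6 → 7: 7/11
  7 → 8: 7/7
  8 → 9: 7/18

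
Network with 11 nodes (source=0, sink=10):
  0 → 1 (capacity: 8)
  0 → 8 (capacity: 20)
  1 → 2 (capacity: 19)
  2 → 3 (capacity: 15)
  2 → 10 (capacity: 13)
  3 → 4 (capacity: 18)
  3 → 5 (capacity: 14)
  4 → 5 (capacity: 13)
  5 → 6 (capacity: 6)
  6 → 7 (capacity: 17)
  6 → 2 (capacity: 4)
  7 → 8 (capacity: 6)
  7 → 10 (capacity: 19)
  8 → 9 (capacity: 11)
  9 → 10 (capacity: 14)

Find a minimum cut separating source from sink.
Min cut value = 19, edges: (0,1), (8,9)

Min cut value: 19
Partition: S = [0, 8], T = [1, 2, 3, 4, 5, 6, 7, 9, 10]
Cut edges: (0,1), (8,9)

By max-flow min-cut theorem, max flow = min cut = 19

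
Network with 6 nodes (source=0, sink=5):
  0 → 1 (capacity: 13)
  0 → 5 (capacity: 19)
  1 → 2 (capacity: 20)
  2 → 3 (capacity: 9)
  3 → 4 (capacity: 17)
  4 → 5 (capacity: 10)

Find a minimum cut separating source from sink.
Min cut value = 28, edges: (0,5), (2,3)

Min cut value: 28
Partition: S = [0, 1, 2], T = [3, 4, 5]
Cut edges: (0,5), (2,3)

By max-flow min-cut theorem, max flow = min cut = 28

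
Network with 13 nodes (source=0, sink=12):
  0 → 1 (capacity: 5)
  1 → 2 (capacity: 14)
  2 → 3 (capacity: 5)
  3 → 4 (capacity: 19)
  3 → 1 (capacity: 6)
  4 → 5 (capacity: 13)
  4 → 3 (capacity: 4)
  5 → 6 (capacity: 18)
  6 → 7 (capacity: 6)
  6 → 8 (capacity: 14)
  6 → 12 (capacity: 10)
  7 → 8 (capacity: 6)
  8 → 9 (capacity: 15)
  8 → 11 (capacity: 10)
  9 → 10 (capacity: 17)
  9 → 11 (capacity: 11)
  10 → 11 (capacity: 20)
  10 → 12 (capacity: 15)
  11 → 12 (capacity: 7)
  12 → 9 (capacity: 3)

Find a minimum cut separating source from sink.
Min cut value = 5, edges: (2,3)

Min cut value: 5
Partition: S = [0, 1, 2], T = [3, 4, 5, 6, 7, 8, 9, 10, 11, 12]
Cut edges: (2,3)

By max-flow min-cut theorem, max flow = min cut = 5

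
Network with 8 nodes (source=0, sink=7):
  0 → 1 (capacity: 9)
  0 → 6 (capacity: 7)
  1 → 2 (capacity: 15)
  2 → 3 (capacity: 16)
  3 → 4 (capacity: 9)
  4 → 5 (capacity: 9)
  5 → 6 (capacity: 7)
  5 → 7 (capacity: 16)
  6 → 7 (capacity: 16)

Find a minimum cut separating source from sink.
Min cut value = 16, edges: (0,6), (4,5)

Min cut value: 16
Partition: S = [0, 1, 2, 3, 4], T = [5, 6, 7]
Cut edges: (0,6), (4,5)

By max-flow min-cut theorem, max flow = min cut = 16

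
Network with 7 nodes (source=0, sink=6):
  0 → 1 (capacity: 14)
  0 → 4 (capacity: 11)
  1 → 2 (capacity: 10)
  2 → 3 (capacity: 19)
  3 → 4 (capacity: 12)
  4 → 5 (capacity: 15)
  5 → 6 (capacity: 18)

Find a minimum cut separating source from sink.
Min cut value = 15, edges: (4,5)

Min cut value: 15
Partition: S = [0, 1, 2, 3, 4], T = [5, 6]
Cut edges: (4,5)

By max-flow min-cut theorem, max flow = min cut = 15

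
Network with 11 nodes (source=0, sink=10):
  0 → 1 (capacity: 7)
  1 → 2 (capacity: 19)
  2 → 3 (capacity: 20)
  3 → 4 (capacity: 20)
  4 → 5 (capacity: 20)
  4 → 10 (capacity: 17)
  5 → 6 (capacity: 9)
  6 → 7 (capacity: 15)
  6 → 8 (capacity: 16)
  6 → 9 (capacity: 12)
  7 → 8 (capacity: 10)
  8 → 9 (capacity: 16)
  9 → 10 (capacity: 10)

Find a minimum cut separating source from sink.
Min cut value = 7, edges: (0,1)

Min cut value: 7
Partition: S = [0], T = [1, 2, 3, 4, 5, 6, 7, 8, 9, 10]
Cut edges: (0,1)

By max-flow min-cut theorem, max flow = min cut = 7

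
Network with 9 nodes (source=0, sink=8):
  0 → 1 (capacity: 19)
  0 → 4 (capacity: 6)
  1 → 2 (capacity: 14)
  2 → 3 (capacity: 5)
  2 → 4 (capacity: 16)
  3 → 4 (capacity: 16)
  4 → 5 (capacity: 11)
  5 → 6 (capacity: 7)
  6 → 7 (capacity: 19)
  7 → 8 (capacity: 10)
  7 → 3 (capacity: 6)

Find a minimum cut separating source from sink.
Min cut value = 7, edges: (5,6)

Min cut value: 7
Partition: S = [0, 1, 2, 3, 4, 5], T = [6, 7, 8]
Cut edges: (5,6)

By max-flow min-cut theorem, max flow = min cut = 7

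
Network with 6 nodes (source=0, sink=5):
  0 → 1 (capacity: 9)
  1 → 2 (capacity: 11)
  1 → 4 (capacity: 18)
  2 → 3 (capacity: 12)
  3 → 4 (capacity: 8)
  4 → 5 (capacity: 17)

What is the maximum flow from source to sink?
Maximum flow = 9

Max flow: 9

Flow assignment:
  0 → 1: 9/9
  1 → 4: 9/18
  4 → 5: 9/17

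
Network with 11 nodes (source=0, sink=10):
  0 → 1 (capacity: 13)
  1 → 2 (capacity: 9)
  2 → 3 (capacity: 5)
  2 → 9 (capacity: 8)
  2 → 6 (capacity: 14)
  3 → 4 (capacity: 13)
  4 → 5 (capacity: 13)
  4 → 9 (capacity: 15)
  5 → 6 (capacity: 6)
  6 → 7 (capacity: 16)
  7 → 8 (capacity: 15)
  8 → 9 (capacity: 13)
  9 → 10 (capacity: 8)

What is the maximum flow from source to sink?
Maximum flow = 8

Max flow: 8

Flow assignment:
  0 → 1: 8/13
  1 → 2: 8/9
  2 → 3: 1/5
  2 → 9: 7/8
  3 → 4: 1/13
  4 → 9: 1/15
  9 → 10: 8/8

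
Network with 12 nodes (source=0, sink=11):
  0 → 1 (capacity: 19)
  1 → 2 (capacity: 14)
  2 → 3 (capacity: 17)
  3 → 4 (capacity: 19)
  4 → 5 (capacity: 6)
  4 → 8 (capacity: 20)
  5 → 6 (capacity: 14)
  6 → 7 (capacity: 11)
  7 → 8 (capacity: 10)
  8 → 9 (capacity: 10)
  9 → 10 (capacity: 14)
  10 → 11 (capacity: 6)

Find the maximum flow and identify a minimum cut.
Max flow = 6, Min cut edges: (10,11)

Maximum flow: 6
Minimum cut: (10,11)
Partition: S = [0, 1, 2, 3, 4, 5, 6, 7, 8, 9, 10], T = [11]

Max-flow min-cut theorem verified: both equal 6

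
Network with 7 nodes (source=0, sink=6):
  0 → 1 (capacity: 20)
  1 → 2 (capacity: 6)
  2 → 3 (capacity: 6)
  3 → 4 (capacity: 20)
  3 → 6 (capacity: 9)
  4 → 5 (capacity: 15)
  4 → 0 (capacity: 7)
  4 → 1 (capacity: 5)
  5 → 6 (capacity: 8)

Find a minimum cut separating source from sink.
Min cut value = 6, edges: (2,3)

Min cut value: 6
Partition: S = [0, 1, 2], T = [3, 4, 5, 6]
Cut edges: (2,3)

By max-flow min-cut theorem, max flow = min cut = 6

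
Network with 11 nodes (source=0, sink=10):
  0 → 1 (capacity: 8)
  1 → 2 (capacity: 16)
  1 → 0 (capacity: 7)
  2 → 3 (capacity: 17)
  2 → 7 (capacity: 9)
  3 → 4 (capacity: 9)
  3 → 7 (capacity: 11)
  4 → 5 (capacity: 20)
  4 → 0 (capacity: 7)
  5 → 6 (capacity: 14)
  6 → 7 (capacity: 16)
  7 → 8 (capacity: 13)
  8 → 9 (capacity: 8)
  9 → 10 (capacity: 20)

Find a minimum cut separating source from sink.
Min cut value = 8, edges: (8,9)

Min cut value: 8
Partition: S = [0, 1, 2, 3, 4, 5, 6, 7, 8], T = [9, 10]
Cut edges: (8,9)

By max-flow min-cut theorem, max flow = min cut = 8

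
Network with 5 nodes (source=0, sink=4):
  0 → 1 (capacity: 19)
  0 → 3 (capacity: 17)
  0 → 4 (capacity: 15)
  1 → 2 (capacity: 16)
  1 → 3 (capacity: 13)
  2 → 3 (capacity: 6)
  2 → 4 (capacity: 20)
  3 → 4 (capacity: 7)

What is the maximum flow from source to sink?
Maximum flow = 38

Max flow: 38

Flow assignment:
  0 → 1: 16/19
  0 → 3: 7/17
  0 → 4: 15/15
  1 → 2: 16/16
  2 → 4: 16/20
  3 → 4: 7/7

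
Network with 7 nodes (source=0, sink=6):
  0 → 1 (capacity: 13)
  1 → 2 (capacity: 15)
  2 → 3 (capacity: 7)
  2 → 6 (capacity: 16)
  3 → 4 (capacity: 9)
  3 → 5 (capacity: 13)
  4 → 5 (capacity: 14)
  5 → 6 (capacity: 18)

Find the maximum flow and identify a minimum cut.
Max flow = 13, Min cut edges: (0,1)

Maximum flow: 13
Minimum cut: (0,1)
Partition: S = [0], T = [1, 2, 3, 4, 5, 6]

Max-flow min-cut theorem verified: both equal 13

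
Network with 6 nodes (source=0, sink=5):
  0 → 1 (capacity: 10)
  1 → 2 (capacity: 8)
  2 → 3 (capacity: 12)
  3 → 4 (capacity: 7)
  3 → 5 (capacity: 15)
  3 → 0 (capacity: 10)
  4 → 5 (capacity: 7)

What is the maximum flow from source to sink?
Maximum flow = 8

Max flow: 8

Flow assignment:
  0 → 1: 8/10
  1 → 2: 8/8
  2 → 3: 8/12
  3 → 5: 8/15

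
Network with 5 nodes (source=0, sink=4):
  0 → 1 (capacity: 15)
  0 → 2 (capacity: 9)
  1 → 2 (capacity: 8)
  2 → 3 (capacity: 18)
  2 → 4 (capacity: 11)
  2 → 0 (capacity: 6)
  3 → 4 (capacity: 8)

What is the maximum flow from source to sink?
Maximum flow = 17

Max flow: 17

Flow assignment:
  0 → 1: 8/15
  0 → 2: 9/9
  1 → 2: 8/8
  2 → 3: 6/18
  2 → 4: 11/11
  3 → 4: 6/8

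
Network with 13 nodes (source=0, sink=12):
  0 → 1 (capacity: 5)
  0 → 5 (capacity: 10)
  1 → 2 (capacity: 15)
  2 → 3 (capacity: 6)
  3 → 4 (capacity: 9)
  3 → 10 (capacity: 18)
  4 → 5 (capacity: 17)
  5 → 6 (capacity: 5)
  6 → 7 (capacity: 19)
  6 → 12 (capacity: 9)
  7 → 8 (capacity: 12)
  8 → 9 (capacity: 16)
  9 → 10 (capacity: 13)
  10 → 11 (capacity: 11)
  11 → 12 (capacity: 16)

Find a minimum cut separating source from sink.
Min cut value = 10, edges: (0,1), (5,6)

Min cut value: 10
Partition: S = [0, 4, 5], T = [1, 2, 3, 6, 7, 8, 9, 10, 11, 12]
Cut edges: (0,1), (5,6)

By max-flow min-cut theorem, max flow = min cut = 10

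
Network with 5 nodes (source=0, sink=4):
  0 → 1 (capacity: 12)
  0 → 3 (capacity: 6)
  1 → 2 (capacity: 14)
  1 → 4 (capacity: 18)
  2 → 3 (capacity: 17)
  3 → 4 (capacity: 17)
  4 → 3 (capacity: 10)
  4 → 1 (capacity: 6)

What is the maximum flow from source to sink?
Maximum flow = 18

Max flow: 18

Flow assignment:
  0 → 1: 12/12
  0 → 3: 6/6
  1 → 4: 12/18
  3 → 4: 6/17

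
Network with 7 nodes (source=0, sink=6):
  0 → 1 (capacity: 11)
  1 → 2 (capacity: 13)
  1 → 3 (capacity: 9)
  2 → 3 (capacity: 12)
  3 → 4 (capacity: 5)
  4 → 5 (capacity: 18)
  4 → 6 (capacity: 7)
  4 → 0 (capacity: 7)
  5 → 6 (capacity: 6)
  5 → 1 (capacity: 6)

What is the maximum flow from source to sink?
Maximum flow = 5

Max flow: 5

Flow assignment:
  0 → 1: 5/11
  1 → 3: 5/9
  3 → 4: 5/5
  4 → 6: 5/7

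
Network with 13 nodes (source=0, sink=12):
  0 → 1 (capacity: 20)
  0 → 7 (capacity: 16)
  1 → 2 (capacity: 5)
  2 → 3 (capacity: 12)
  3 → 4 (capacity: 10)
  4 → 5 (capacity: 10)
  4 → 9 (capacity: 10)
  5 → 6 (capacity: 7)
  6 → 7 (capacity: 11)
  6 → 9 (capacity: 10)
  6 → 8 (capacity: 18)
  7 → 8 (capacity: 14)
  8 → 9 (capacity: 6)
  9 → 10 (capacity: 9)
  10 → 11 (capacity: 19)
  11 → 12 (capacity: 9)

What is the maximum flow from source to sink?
Maximum flow = 9

Max flow: 9

Flow assignment:
  0 → 1: 5/20
  0 → 7: 4/16
  1 → 2: 5/5
  2 → 3: 5/12
  3 → 4: 5/10
  4 → 9: 5/10
  7 → 8: 4/14
  8 → 9: 4/6
  9 → 10: 9/9
  10 → 11: 9/19
  11 → 12: 9/9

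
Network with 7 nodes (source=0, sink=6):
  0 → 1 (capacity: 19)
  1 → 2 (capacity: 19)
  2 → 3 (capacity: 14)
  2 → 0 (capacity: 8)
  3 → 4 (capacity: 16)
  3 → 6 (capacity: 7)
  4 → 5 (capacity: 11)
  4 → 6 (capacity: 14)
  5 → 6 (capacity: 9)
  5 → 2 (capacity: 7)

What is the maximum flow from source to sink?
Maximum flow = 14

Max flow: 14

Flow assignment:
  0 → 1: 14/19
  1 → 2: 14/19
  2 → 3: 14/14
  3 → 4: 7/16
  3 → 6: 7/7
  4 → 6: 7/14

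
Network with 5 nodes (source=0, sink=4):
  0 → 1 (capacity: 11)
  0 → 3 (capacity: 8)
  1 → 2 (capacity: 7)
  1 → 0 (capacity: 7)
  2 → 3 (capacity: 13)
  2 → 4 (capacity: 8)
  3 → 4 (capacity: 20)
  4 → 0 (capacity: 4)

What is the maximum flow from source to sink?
Maximum flow = 15

Max flow: 15

Flow assignment:
  0 → 1: 7/11
  0 → 3: 8/8
  1 → 2: 7/7
  2 → 4: 7/8
  3 → 4: 8/20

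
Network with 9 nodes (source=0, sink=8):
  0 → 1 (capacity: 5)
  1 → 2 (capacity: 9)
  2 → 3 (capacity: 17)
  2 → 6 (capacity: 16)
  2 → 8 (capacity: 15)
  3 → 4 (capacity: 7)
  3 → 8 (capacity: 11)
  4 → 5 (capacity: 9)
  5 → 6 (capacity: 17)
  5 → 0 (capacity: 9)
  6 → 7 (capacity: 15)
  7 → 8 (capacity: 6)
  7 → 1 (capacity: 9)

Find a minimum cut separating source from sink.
Min cut value = 5, edges: (0,1)

Min cut value: 5
Partition: S = [0], T = [1, 2, 3, 4, 5, 6, 7, 8]
Cut edges: (0,1)

By max-flow min-cut theorem, max flow = min cut = 5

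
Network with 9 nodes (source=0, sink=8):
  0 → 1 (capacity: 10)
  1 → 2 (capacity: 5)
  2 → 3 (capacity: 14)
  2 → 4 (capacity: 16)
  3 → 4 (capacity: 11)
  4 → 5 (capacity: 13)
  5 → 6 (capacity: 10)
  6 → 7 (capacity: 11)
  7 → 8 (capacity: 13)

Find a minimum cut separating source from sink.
Min cut value = 5, edges: (1,2)

Min cut value: 5
Partition: S = [0, 1], T = [2, 3, 4, 5, 6, 7, 8]
Cut edges: (1,2)

By max-flow min-cut theorem, max flow = min cut = 5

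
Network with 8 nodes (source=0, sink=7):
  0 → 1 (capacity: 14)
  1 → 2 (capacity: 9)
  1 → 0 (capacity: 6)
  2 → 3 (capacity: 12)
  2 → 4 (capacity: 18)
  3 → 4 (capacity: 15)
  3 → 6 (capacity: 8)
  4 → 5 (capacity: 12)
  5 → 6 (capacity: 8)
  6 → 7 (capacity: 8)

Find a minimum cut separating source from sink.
Min cut value = 8, edges: (6,7)

Min cut value: 8
Partition: S = [0, 1, 2, 3, 4, 5, 6], T = [7]
Cut edges: (6,7)

By max-flow min-cut theorem, max flow = min cut = 8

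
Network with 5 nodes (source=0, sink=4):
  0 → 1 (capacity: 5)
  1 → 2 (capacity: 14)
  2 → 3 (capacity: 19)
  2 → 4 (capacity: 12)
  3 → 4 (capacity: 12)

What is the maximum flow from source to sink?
Maximum flow = 5

Max flow: 5

Flow assignment:
  0 → 1: 5/5
  1 → 2: 5/14
  2 → 4: 5/12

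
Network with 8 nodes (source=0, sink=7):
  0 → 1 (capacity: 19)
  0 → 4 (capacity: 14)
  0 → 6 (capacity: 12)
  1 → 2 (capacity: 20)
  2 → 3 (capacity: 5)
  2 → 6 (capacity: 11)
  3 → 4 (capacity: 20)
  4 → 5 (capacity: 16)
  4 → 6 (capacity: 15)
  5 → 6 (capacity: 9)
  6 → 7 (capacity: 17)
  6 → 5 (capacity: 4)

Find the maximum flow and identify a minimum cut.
Max flow = 17, Min cut edges: (6,7)

Maximum flow: 17
Minimum cut: (6,7)
Partition: S = [0, 1, 2, 3, 4, 5, 6], T = [7]

Max-flow min-cut theorem verified: both equal 17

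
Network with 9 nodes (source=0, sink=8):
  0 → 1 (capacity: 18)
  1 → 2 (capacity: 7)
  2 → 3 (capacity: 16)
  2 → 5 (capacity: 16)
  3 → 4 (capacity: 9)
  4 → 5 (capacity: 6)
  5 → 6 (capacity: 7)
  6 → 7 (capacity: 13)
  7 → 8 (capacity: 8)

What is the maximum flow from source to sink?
Maximum flow = 7

Max flow: 7

Flow assignment:
  0 → 1: 7/18
  1 → 2: 7/7
  2 → 5: 7/16
  5 → 6: 7/7
  6 → 7: 7/13
  7 → 8: 7/8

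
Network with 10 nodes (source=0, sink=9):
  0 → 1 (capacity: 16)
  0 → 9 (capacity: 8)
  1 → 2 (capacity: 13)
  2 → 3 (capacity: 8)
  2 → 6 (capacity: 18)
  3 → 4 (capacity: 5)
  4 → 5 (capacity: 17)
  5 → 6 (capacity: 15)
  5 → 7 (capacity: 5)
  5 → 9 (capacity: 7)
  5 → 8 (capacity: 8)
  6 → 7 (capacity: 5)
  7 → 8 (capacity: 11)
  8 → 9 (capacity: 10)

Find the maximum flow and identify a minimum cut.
Max flow = 18, Min cut edges: (0,9), (3,4), (6,7)

Maximum flow: 18
Minimum cut: (0,9), (3,4), (6,7)
Partition: S = [0, 1, 2, 3, 6], T = [4, 5, 7, 8, 9]

Max-flow min-cut theorem verified: both equal 18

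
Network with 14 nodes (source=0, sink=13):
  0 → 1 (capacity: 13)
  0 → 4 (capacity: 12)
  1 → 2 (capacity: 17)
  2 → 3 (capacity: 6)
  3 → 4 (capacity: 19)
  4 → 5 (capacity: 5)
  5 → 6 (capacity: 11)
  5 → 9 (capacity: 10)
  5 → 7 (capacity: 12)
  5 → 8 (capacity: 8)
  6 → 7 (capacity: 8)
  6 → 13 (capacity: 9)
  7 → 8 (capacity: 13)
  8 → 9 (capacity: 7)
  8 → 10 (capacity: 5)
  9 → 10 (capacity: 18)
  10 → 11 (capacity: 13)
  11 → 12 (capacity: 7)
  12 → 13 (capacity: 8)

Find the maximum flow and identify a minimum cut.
Max flow = 5, Min cut edges: (4,5)

Maximum flow: 5
Minimum cut: (4,5)
Partition: S = [0, 1, 2, 3, 4], T = [5, 6, 7, 8, 9, 10, 11, 12, 13]

Max-flow min-cut theorem verified: both equal 5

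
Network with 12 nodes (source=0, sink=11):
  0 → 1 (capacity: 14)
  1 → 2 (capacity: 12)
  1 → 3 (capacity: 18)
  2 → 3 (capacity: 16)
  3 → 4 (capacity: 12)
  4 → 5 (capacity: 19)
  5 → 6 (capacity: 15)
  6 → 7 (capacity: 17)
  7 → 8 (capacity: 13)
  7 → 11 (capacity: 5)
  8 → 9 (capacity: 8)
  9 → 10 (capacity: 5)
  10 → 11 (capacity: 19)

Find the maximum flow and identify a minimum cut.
Max flow = 10, Min cut edges: (7,11), (9,10)

Maximum flow: 10
Minimum cut: (7,11), (9,10)
Partition: S = [0, 1, 2, 3, 4, 5, 6, 7, 8, 9], T = [10, 11]

Max-flow min-cut theorem verified: both equal 10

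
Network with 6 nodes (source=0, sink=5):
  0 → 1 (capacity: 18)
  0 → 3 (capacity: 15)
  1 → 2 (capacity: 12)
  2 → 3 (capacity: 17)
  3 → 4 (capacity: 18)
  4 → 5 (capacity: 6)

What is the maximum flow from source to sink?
Maximum flow = 6

Max flow: 6

Flow assignment:
  0 → 1: 6/18
  1 → 2: 6/12
  2 → 3: 6/17
  3 → 4: 6/18
  4 → 5: 6/6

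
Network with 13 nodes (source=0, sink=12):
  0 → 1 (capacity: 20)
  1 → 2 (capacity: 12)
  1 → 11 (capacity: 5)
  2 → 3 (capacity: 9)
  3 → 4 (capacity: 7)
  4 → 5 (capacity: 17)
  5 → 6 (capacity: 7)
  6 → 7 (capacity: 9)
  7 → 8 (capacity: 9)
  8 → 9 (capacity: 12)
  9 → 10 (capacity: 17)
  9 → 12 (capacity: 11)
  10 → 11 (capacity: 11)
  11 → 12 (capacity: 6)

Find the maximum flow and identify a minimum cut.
Max flow = 12, Min cut edges: (1,11), (5,6)

Maximum flow: 12
Minimum cut: (1,11), (5,6)
Partition: S = [0, 1, 2, 3, 4, 5], T = [6, 7, 8, 9, 10, 11, 12]

Max-flow min-cut theorem verified: both equal 12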